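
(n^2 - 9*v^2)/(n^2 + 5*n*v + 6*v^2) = (n - 3*v)/(n + 2*v)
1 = 1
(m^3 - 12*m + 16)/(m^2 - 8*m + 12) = (m^2 + 2*m - 8)/(m - 6)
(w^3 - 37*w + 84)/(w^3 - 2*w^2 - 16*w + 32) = (w^2 + 4*w - 21)/(w^2 + 2*w - 8)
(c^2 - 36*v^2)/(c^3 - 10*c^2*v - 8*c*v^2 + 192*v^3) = (-c - 6*v)/(-c^2 + 4*c*v + 32*v^2)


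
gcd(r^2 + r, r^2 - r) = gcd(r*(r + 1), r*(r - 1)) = r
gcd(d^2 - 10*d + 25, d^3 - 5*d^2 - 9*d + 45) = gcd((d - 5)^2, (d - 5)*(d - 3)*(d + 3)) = d - 5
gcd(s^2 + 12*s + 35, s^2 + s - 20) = s + 5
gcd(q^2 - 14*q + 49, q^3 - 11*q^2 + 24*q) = 1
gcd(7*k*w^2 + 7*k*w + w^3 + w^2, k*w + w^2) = w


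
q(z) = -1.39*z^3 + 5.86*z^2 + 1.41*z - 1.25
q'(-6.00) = -219.03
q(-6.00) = 501.49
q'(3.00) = -0.96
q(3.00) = 18.19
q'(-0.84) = -11.38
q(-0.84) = 2.52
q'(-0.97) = -13.88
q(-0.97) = 4.16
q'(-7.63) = -330.78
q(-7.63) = 946.57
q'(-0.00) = 1.41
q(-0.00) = -1.25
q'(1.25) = 9.54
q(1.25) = 6.95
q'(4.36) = -26.76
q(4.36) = 1.09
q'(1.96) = 8.36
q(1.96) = 13.56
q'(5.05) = -45.75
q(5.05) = -23.70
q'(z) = -4.17*z^2 + 11.72*z + 1.41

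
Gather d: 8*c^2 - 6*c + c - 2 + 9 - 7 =8*c^2 - 5*c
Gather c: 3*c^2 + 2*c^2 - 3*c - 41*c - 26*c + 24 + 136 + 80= 5*c^2 - 70*c + 240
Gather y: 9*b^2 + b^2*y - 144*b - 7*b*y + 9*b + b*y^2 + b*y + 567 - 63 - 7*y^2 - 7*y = 9*b^2 - 135*b + y^2*(b - 7) + y*(b^2 - 6*b - 7) + 504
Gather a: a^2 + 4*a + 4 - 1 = a^2 + 4*a + 3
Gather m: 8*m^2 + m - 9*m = 8*m^2 - 8*m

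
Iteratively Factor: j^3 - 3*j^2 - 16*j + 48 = (j - 4)*(j^2 + j - 12) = (j - 4)*(j + 4)*(j - 3)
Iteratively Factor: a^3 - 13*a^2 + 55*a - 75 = (a - 3)*(a^2 - 10*a + 25) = (a - 5)*(a - 3)*(a - 5)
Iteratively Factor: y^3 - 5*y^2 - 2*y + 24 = (y - 3)*(y^2 - 2*y - 8) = (y - 4)*(y - 3)*(y + 2)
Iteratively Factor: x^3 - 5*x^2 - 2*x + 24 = (x - 4)*(x^2 - x - 6) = (x - 4)*(x - 3)*(x + 2)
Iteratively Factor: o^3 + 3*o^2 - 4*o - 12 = (o - 2)*(o^2 + 5*o + 6) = (o - 2)*(o + 3)*(o + 2)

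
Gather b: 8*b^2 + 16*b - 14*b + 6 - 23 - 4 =8*b^2 + 2*b - 21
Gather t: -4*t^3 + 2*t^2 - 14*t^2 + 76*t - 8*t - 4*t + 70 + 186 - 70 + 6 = -4*t^3 - 12*t^2 + 64*t + 192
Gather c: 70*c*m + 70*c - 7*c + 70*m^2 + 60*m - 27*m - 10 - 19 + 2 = c*(70*m + 63) + 70*m^2 + 33*m - 27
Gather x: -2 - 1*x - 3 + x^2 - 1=x^2 - x - 6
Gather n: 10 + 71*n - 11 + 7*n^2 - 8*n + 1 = 7*n^2 + 63*n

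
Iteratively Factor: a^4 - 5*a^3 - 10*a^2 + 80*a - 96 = (a - 3)*(a^3 - 2*a^2 - 16*a + 32) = (a - 4)*(a - 3)*(a^2 + 2*a - 8) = (a - 4)*(a - 3)*(a + 4)*(a - 2)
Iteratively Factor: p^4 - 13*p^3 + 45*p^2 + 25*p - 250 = (p - 5)*(p^3 - 8*p^2 + 5*p + 50) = (p - 5)*(p + 2)*(p^2 - 10*p + 25) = (p - 5)^2*(p + 2)*(p - 5)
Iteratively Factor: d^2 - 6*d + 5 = (d - 5)*(d - 1)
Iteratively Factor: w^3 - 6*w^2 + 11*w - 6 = (w - 3)*(w^2 - 3*w + 2) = (w - 3)*(w - 2)*(w - 1)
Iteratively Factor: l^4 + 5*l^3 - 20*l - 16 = (l + 2)*(l^3 + 3*l^2 - 6*l - 8) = (l + 1)*(l + 2)*(l^2 + 2*l - 8) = (l + 1)*(l + 2)*(l + 4)*(l - 2)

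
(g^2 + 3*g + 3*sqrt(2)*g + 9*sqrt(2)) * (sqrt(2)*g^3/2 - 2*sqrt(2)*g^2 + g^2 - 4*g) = sqrt(2)*g^5/2 - sqrt(2)*g^4/2 + 4*g^4 - 3*sqrt(2)*g^3 - 4*g^3 - 48*g^2 - 3*sqrt(2)*g^2 - 36*sqrt(2)*g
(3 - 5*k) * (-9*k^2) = 45*k^3 - 27*k^2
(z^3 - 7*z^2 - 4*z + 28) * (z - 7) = z^4 - 14*z^3 + 45*z^2 + 56*z - 196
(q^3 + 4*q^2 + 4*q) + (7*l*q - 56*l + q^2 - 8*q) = 7*l*q - 56*l + q^3 + 5*q^2 - 4*q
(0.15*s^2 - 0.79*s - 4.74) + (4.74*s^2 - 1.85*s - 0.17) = 4.89*s^2 - 2.64*s - 4.91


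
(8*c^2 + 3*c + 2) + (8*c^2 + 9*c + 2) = 16*c^2 + 12*c + 4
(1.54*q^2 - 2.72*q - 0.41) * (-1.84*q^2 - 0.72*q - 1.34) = -2.8336*q^4 + 3.896*q^3 + 0.6492*q^2 + 3.94*q + 0.5494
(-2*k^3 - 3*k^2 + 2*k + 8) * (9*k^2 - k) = -18*k^5 - 25*k^4 + 21*k^3 + 70*k^2 - 8*k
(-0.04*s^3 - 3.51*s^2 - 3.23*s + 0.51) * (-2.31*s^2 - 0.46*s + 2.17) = 0.0924*s^5 + 8.1265*s^4 + 8.9891*s^3 - 7.309*s^2 - 7.2437*s + 1.1067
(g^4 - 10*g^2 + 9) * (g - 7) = g^5 - 7*g^4 - 10*g^3 + 70*g^2 + 9*g - 63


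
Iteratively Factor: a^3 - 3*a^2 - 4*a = (a - 4)*(a^2 + a) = a*(a - 4)*(a + 1)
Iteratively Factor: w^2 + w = (w + 1)*(w)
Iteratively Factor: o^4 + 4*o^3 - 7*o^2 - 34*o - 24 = (o - 3)*(o^3 + 7*o^2 + 14*o + 8) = (o - 3)*(o + 2)*(o^2 + 5*o + 4) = (o - 3)*(o + 2)*(o + 4)*(o + 1)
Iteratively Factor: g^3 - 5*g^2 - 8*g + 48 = (g + 3)*(g^2 - 8*g + 16) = (g - 4)*(g + 3)*(g - 4)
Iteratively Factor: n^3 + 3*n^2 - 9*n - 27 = (n + 3)*(n^2 - 9) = (n - 3)*(n + 3)*(n + 3)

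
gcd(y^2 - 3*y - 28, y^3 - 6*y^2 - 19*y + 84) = y^2 - 3*y - 28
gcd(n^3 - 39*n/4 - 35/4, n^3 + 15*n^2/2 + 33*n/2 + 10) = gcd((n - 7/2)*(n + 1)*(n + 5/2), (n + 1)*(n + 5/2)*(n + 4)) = n^2 + 7*n/2 + 5/2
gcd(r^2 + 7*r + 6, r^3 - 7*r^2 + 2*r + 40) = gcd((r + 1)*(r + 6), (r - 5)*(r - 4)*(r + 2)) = 1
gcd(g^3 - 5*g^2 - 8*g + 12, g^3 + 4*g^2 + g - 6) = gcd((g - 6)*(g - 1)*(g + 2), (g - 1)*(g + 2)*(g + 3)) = g^2 + g - 2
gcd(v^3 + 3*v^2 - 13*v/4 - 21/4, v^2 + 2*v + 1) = v + 1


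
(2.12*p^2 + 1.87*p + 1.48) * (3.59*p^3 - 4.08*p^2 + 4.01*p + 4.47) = 7.6108*p^5 - 1.9363*p^4 + 6.1848*p^3 + 10.9367*p^2 + 14.2937*p + 6.6156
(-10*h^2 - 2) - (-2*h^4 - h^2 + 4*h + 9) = 2*h^4 - 9*h^2 - 4*h - 11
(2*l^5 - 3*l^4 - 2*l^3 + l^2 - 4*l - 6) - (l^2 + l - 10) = 2*l^5 - 3*l^4 - 2*l^3 - 5*l + 4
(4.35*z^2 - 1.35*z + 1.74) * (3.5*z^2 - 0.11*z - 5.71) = 15.225*z^4 - 5.2035*z^3 - 18.6*z^2 + 7.5171*z - 9.9354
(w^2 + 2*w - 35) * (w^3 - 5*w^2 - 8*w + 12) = w^5 - 3*w^4 - 53*w^3 + 171*w^2 + 304*w - 420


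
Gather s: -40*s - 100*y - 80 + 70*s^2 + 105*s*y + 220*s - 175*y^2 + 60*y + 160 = 70*s^2 + s*(105*y + 180) - 175*y^2 - 40*y + 80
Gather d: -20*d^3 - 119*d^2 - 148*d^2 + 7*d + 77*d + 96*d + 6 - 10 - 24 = -20*d^3 - 267*d^2 + 180*d - 28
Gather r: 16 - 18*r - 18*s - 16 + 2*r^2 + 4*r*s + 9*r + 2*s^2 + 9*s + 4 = 2*r^2 + r*(4*s - 9) + 2*s^2 - 9*s + 4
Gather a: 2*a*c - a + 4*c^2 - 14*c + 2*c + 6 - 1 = a*(2*c - 1) + 4*c^2 - 12*c + 5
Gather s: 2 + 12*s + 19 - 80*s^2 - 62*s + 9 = -80*s^2 - 50*s + 30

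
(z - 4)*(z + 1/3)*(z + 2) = z^3 - 5*z^2/3 - 26*z/3 - 8/3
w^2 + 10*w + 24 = (w + 4)*(w + 6)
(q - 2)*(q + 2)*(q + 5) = q^3 + 5*q^2 - 4*q - 20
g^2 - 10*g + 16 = (g - 8)*(g - 2)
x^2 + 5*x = x*(x + 5)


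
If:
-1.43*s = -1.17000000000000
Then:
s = 0.82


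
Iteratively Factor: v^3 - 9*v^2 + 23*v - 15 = (v - 5)*(v^2 - 4*v + 3) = (v - 5)*(v - 3)*(v - 1)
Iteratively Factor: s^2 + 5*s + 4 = (s + 4)*(s + 1)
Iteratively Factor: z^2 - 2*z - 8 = (z + 2)*(z - 4)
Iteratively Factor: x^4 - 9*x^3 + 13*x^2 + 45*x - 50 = (x + 2)*(x^3 - 11*x^2 + 35*x - 25) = (x - 5)*(x + 2)*(x^2 - 6*x + 5) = (x - 5)*(x - 1)*(x + 2)*(x - 5)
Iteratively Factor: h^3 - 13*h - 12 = (h + 1)*(h^2 - h - 12) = (h + 1)*(h + 3)*(h - 4)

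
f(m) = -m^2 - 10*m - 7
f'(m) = -2*m - 10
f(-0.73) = -0.23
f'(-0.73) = -8.54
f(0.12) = -8.21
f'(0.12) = -10.24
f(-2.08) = 9.47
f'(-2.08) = -5.84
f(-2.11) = 9.65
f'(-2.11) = -5.78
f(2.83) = -43.31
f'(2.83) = -15.66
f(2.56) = -39.15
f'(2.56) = -15.12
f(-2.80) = 13.16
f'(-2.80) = -4.40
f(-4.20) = 17.36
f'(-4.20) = -1.60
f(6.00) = -103.00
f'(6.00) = -22.00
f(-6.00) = 17.00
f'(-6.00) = 2.00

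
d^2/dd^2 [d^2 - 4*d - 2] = 2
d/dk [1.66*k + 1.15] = 1.66000000000000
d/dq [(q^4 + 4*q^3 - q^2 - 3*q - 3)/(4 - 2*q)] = (-3*q^4 + 25*q^2 - 4*q - 9)/(2*(q^2 - 4*q + 4))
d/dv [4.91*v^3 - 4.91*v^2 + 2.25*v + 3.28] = 14.73*v^2 - 9.82*v + 2.25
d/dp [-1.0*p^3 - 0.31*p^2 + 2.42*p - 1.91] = -3.0*p^2 - 0.62*p + 2.42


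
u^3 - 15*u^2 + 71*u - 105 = (u - 7)*(u - 5)*(u - 3)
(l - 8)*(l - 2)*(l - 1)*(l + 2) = l^4 - 9*l^3 + 4*l^2 + 36*l - 32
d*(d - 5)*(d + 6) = d^3 + d^2 - 30*d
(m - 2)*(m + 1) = m^2 - m - 2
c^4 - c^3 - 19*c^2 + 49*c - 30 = (c - 3)*(c - 2)*(c - 1)*(c + 5)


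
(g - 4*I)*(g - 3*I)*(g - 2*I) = g^3 - 9*I*g^2 - 26*g + 24*I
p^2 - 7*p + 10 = (p - 5)*(p - 2)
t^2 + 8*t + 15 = (t + 3)*(t + 5)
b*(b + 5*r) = b^2 + 5*b*r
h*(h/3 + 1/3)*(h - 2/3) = h^3/3 + h^2/9 - 2*h/9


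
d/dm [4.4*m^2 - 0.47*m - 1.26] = 8.8*m - 0.47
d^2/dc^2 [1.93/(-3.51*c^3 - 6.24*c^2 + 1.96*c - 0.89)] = ((40.6458*c + 24.0864)*(3.51*c^3 + 6.24*c^2 - 1.96*c + 0.89) - 1.93*(10.53*c^2 + 12.48*c - 1.96)*(21.06*c^2 + 24.96*c - 3.92))/(3.51*c^3 + 6.24*c^2 - 1.96*c + 0.89)^3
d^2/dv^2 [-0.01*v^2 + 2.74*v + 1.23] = -0.0200000000000000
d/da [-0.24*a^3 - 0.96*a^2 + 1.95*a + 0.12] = -0.72*a^2 - 1.92*a + 1.95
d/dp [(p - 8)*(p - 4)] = 2*p - 12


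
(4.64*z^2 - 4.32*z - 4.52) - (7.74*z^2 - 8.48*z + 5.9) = -3.1*z^2 + 4.16*z - 10.42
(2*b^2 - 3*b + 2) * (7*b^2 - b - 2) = 14*b^4 - 23*b^3 + 13*b^2 + 4*b - 4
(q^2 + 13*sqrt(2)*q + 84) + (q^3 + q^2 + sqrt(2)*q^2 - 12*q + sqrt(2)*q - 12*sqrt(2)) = q^3 + sqrt(2)*q^2 + 2*q^2 - 12*q + 14*sqrt(2)*q - 12*sqrt(2) + 84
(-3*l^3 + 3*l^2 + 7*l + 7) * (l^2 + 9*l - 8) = -3*l^5 - 24*l^4 + 58*l^3 + 46*l^2 + 7*l - 56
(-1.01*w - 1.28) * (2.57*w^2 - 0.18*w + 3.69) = -2.5957*w^3 - 3.1078*w^2 - 3.4965*w - 4.7232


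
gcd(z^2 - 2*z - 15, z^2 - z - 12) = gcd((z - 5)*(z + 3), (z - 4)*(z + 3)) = z + 3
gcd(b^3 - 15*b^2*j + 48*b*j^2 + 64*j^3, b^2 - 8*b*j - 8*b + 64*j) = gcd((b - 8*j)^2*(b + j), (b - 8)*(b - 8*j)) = b - 8*j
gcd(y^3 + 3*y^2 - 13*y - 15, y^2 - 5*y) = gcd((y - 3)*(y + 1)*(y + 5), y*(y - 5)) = 1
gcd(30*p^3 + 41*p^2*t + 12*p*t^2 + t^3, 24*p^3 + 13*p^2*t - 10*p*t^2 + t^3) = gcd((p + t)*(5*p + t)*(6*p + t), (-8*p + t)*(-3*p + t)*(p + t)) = p + t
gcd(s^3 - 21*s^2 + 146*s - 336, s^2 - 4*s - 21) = s - 7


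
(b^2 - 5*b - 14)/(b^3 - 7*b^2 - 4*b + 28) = 1/(b - 2)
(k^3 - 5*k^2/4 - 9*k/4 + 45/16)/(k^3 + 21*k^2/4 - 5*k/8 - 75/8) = (k - 3/2)/(k + 5)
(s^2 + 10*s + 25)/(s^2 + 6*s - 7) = (s^2 + 10*s + 25)/(s^2 + 6*s - 7)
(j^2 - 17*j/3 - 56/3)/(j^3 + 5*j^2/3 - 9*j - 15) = (3*j^2 - 17*j - 56)/(3*j^3 + 5*j^2 - 27*j - 45)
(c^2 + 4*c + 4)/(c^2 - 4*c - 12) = (c + 2)/(c - 6)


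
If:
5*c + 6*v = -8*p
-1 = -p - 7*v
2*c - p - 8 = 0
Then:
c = 394/135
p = -292/135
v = 61/135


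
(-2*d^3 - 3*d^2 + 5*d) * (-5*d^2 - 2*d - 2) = 10*d^5 + 19*d^4 - 15*d^3 - 4*d^2 - 10*d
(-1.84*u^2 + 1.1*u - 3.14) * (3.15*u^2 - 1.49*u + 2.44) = -5.796*u^4 + 6.2066*u^3 - 16.0196*u^2 + 7.3626*u - 7.6616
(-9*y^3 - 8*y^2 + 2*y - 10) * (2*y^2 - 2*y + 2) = -18*y^5 + 2*y^4 + 2*y^3 - 40*y^2 + 24*y - 20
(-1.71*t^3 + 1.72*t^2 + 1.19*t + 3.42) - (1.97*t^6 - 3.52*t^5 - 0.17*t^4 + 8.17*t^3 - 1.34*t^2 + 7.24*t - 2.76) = -1.97*t^6 + 3.52*t^5 + 0.17*t^4 - 9.88*t^3 + 3.06*t^2 - 6.05*t + 6.18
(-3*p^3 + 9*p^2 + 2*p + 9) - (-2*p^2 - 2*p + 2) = -3*p^3 + 11*p^2 + 4*p + 7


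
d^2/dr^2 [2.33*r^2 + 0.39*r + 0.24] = 4.66000000000000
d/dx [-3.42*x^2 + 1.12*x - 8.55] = 1.12 - 6.84*x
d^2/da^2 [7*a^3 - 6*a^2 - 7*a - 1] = 42*a - 12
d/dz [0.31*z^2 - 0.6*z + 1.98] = 0.62*z - 0.6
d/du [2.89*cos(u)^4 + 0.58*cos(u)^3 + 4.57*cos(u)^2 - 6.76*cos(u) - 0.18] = (-11.56*cos(u)^3 - 1.74*cos(u)^2 - 9.14*cos(u) + 6.76)*sin(u)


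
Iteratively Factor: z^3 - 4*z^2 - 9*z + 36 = (z + 3)*(z^2 - 7*z + 12) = (z - 4)*(z + 3)*(z - 3)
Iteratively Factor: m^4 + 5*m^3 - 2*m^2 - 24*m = (m + 3)*(m^3 + 2*m^2 - 8*m) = (m - 2)*(m + 3)*(m^2 + 4*m) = m*(m - 2)*(m + 3)*(m + 4)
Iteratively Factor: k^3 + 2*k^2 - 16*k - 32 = (k - 4)*(k^2 + 6*k + 8) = (k - 4)*(k + 4)*(k + 2)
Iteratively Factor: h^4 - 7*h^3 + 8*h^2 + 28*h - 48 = (h + 2)*(h^3 - 9*h^2 + 26*h - 24) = (h - 2)*(h + 2)*(h^2 - 7*h + 12) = (h - 3)*(h - 2)*(h + 2)*(h - 4)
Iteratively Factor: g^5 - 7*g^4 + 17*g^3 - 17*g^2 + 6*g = (g - 2)*(g^4 - 5*g^3 + 7*g^2 - 3*g) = (g - 2)*(g - 1)*(g^3 - 4*g^2 + 3*g) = (g - 3)*(g - 2)*(g - 1)*(g^2 - g) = g*(g - 3)*(g - 2)*(g - 1)*(g - 1)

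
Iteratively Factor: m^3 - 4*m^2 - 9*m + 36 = (m - 3)*(m^2 - m - 12) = (m - 3)*(m + 3)*(m - 4)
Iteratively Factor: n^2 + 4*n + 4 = (n + 2)*(n + 2)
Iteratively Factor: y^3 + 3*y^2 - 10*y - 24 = (y - 3)*(y^2 + 6*y + 8) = (y - 3)*(y + 4)*(y + 2)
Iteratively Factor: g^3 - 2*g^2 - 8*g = (g + 2)*(g^2 - 4*g) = g*(g + 2)*(g - 4)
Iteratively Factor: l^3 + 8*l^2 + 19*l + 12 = (l + 1)*(l^2 + 7*l + 12) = (l + 1)*(l + 4)*(l + 3)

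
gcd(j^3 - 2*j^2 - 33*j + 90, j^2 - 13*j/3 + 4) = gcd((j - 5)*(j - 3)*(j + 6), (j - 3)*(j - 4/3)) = j - 3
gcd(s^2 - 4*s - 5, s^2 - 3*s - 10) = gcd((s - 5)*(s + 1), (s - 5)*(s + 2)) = s - 5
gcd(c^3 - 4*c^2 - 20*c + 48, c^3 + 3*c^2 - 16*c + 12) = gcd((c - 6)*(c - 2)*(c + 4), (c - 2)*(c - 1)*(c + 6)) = c - 2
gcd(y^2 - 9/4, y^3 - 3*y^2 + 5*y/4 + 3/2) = y - 3/2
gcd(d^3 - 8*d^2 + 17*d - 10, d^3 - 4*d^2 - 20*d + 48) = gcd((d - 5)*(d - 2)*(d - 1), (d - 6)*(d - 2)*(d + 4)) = d - 2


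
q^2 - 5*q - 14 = (q - 7)*(q + 2)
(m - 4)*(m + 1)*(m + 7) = m^3 + 4*m^2 - 25*m - 28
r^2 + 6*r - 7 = (r - 1)*(r + 7)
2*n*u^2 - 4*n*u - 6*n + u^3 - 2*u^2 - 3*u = (2*n + u)*(u - 3)*(u + 1)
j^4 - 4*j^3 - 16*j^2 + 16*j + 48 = (j - 6)*(j - 2)*(j + 2)^2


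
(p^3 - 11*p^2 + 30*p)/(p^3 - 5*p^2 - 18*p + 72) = p*(p - 5)/(p^2 + p - 12)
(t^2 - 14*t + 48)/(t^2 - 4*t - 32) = (t - 6)/(t + 4)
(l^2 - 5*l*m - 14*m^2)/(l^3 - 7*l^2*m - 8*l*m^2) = (-l^2 + 5*l*m + 14*m^2)/(l*(-l^2 + 7*l*m + 8*m^2))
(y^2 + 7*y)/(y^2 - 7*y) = (y + 7)/(y - 7)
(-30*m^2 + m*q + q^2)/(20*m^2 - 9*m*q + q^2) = (6*m + q)/(-4*m + q)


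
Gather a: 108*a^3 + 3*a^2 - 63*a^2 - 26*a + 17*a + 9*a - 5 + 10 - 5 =108*a^3 - 60*a^2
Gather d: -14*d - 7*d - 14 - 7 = -21*d - 21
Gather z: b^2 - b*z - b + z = b^2 - b + z*(1 - b)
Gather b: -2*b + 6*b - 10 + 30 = 4*b + 20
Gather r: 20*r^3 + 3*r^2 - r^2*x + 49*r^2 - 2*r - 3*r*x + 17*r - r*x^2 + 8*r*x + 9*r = 20*r^3 + r^2*(52 - x) + r*(-x^2 + 5*x + 24)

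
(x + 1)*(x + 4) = x^2 + 5*x + 4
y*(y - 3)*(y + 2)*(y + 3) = y^4 + 2*y^3 - 9*y^2 - 18*y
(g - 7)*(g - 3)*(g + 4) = g^3 - 6*g^2 - 19*g + 84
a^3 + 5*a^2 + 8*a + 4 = (a + 1)*(a + 2)^2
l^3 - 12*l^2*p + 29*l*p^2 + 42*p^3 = (l - 7*p)*(l - 6*p)*(l + p)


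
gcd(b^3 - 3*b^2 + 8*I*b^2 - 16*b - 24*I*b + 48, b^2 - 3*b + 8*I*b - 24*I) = b - 3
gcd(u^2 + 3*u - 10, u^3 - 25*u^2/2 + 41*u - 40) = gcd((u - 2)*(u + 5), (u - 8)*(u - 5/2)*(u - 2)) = u - 2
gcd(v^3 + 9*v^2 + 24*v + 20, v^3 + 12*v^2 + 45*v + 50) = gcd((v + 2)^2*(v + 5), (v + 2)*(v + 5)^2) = v^2 + 7*v + 10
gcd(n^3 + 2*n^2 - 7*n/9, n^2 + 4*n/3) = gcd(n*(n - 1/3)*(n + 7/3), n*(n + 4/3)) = n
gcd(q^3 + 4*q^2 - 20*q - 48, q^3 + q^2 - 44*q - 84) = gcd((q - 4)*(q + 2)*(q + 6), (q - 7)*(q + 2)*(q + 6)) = q^2 + 8*q + 12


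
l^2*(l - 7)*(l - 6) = l^4 - 13*l^3 + 42*l^2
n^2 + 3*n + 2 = (n + 1)*(n + 2)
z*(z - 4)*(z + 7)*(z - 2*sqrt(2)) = z^4 - 2*sqrt(2)*z^3 + 3*z^3 - 28*z^2 - 6*sqrt(2)*z^2 + 56*sqrt(2)*z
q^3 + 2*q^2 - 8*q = q*(q - 2)*(q + 4)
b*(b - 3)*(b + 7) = b^3 + 4*b^2 - 21*b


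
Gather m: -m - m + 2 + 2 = 4 - 2*m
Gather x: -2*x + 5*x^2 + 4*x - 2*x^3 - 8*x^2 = -2*x^3 - 3*x^2 + 2*x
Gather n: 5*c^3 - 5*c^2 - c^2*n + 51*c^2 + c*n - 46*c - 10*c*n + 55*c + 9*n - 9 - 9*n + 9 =5*c^3 + 46*c^2 + 9*c + n*(-c^2 - 9*c)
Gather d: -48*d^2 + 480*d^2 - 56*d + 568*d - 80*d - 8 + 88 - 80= 432*d^2 + 432*d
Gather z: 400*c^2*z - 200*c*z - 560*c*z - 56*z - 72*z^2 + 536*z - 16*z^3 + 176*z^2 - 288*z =-16*z^3 + 104*z^2 + z*(400*c^2 - 760*c + 192)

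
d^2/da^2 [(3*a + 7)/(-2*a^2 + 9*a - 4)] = 2*(-(3*a + 7)*(4*a - 9)^2 + (18*a - 13)*(2*a^2 - 9*a + 4))/(2*a^2 - 9*a + 4)^3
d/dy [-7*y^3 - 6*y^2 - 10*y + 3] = -21*y^2 - 12*y - 10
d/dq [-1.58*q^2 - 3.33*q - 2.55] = -3.16*q - 3.33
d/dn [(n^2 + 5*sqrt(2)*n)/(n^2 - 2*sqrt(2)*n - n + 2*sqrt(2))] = (-7*sqrt(2)*n^2 - n^2 + 4*sqrt(2)*n + 20)/(n^4 - 4*sqrt(2)*n^3 - 2*n^3 + 9*n^2 + 8*sqrt(2)*n^2 - 16*n - 4*sqrt(2)*n + 8)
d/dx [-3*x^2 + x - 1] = 1 - 6*x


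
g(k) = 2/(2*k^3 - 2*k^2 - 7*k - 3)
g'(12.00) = 0.00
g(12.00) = 0.00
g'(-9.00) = 0.00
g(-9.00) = 0.00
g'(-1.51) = -1.69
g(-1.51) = -0.52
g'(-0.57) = 6081.25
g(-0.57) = -66.26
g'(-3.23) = -0.03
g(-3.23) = -0.03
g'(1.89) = -0.14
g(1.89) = -0.20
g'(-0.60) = 2118.06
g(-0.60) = 41.67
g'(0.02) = 1.43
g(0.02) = -0.64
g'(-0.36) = 13.80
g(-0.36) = -2.40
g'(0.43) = 0.39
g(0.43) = -0.32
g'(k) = 2*(-6*k^2 + 4*k + 7)/(2*k^3 - 2*k^2 - 7*k - 3)^2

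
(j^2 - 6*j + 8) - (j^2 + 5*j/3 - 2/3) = 26/3 - 23*j/3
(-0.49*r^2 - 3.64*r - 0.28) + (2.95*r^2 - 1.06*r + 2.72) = 2.46*r^2 - 4.7*r + 2.44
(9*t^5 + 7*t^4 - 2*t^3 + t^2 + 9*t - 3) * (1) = 9*t^5 + 7*t^4 - 2*t^3 + t^2 + 9*t - 3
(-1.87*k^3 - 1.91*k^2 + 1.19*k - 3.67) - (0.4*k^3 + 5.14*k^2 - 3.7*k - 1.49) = -2.27*k^3 - 7.05*k^2 + 4.89*k - 2.18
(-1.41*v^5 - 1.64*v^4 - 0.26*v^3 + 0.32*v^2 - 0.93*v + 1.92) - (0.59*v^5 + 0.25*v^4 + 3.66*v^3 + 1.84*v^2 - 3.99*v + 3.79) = -2.0*v^5 - 1.89*v^4 - 3.92*v^3 - 1.52*v^2 + 3.06*v - 1.87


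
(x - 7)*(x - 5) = x^2 - 12*x + 35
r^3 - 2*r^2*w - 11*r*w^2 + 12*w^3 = (r - 4*w)*(r - w)*(r + 3*w)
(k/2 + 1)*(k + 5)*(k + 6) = k^3/2 + 13*k^2/2 + 26*k + 30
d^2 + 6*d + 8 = (d + 2)*(d + 4)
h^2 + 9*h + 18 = (h + 3)*(h + 6)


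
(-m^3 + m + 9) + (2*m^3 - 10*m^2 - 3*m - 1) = m^3 - 10*m^2 - 2*m + 8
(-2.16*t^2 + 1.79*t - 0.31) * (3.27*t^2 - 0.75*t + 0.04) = -7.0632*t^4 + 7.4733*t^3 - 2.4426*t^2 + 0.3041*t - 0.0124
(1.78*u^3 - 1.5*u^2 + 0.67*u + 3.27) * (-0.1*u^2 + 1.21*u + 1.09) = -0.178*u^5 + 2.3038*u^4 + 0.0582000000000002*u^3 - 1.1513*u^2 + 4.687*u + 3.5643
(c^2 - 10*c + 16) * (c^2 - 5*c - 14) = c^4 - 15*c^3 + 52*c^2 + 60*c - 224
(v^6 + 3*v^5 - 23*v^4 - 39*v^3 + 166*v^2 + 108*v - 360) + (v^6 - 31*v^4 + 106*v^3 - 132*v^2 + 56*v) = 2*v^6 + 3*v^5 - 54*v^4 + 67*v^3 + 34*v^2 + 164*v - 360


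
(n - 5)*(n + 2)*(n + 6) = n^3 + 3*n^2 - 28*n - 60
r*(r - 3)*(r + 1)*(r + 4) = r^4 + 2*r^3 - 11*r^2 - 12*r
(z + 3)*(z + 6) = z^2 + 9*z + 18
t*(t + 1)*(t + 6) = t^3 + 7*t^2 + 6*t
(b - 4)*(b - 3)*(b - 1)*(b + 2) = b^4 - 6*b^3 + 3*b^2 + 26*b - 24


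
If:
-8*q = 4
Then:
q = -1/2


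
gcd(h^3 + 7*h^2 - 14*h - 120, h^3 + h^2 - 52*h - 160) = h + 5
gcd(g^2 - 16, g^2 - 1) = 1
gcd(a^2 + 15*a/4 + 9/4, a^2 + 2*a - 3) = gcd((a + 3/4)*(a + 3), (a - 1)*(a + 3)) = a + 3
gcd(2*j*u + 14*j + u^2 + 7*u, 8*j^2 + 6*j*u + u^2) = 2*j + u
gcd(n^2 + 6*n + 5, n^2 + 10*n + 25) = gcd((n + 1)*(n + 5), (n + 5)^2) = n + 5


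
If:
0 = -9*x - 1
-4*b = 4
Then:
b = -1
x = -1/9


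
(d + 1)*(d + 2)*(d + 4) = d^3 + 7*d^2 + 14*d + 8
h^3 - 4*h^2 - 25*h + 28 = (h - 7)*(h - 1)*(h + 4)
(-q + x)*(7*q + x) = -7*q^2 + 6*q*x + x^2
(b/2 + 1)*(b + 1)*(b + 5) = b^3/2 + 4*b^2 + 17*b/2 + 5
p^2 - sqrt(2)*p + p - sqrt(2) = (p + 1)*(p - sqrt(2))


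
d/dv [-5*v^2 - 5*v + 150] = -10*v - 5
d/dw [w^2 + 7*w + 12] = 2*w + 7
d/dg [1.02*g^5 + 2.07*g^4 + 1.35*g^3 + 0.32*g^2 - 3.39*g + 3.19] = 5.1*g^4 + 8.28*g^3 + 4.05*g^2 + 0.64*g - 3.39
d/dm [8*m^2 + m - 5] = 16*m + 1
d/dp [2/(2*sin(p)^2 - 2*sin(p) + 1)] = 4*(-sin(2*p) + cos(p))/(-2*sin(p) - cos(2*p) + 2)^2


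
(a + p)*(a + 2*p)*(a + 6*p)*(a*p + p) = a^4*p + 9*a^3*p^2 + a^3*p + 20*a^2*p^3 + 9*a^2*p^2 + 12*a*p^4 + 20*a*p^3 + 12*p^4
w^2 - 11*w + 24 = (w - 8)*(w - 3)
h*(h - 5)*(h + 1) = h^3 - 4*h^2 - 5*h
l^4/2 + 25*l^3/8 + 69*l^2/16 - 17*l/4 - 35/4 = (l/2 + 1)*(l - 5/4)*(l + 2)*(l + 7/2)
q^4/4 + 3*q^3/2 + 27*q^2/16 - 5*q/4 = q*(q/4 + 1)*(q - 1/2)*(q + 5/2)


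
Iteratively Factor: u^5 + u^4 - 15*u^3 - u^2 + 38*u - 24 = (u - 3)*(u^4 + 4*u^3 - 3*u^2 - 10*u + 8) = (u - 3)*(u + 2)*(u^3 + 2*u^2 - 7*u + 4) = (u - 3)*(u - 1)*(u + 2)*(u^2 + 3*u - 4) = (u - 3)*(u - 1)*(u + 2)*(u + 4)*(u - 1)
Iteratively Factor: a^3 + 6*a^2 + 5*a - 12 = (a + 3)*(a^2 + 3*a - 4) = (a - 1)*(a + 3)*(a + 4)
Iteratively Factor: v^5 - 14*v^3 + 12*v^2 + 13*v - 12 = (v - 1)*(v^4 + v^3 - 13*v^2 - v + 12) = (v - 3)*(v - 1)*(v^3 + 4*v^2 - v - 4) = (v - 3)*(v - 1)^2*(v^2 + 5*v + 4) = (v - 3)*(v - 1)^2*(v + 1)*(v + 4)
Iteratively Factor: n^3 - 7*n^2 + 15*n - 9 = (n - 1)*(n^2 - 6*n + 9) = (n - 3)*(n - 1)*(n - 3)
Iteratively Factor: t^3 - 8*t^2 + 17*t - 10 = (t - 1)*(t^2 - 7*t + 10) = (t - 2)*(t - 1)*(t - 5)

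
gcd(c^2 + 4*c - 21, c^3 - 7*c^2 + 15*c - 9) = c - 3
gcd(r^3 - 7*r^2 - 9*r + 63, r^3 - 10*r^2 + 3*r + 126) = r^2 - 4*r - 21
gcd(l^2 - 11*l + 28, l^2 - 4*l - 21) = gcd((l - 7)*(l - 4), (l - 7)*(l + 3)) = l - 7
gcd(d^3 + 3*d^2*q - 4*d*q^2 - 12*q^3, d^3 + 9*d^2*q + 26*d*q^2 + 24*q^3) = d^2 + 5*d*q + 6*q^2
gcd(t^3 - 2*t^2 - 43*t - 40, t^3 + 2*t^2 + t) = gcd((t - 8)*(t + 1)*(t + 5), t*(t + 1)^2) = t + 1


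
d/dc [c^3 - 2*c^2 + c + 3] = 3*c^2 - 4*c + 1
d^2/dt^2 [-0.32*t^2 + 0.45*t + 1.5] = -0.640000000000000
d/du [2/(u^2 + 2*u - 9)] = 4*(-u - 1)/(u^2 + 2*u - 9)^2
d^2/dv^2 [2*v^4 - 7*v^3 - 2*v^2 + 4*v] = 24*v^2 - 42*v - 4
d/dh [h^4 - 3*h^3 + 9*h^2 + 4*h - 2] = 4*h^3 - 9*h^2 + 18*h + 4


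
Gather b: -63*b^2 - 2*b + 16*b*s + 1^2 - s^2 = -63*b^2 + b*(16*s - 2) - s^2 + 1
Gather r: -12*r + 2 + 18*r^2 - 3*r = 18*r^2 - 15*r + 2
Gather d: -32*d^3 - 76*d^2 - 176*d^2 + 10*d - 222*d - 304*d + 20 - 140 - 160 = -32*d^3 - 252*d^2 - 516*d - 280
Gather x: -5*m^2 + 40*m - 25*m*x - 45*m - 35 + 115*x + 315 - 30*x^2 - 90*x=-5*m^2 - 5*m - 30*x^2 + x*(25 - 25*m) + 280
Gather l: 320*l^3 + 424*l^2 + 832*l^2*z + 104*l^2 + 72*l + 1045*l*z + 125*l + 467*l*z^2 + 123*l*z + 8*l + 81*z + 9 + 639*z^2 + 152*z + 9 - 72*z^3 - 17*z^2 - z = 320*l^3 + l^2*(832*z + 528) + l*(467*z^2 + 1168*z + 205) - 72*z^3 + 622*z^2 + 232*z + 18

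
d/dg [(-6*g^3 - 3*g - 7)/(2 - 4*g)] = (24*g^3 - 18*g^2 - 17)/(2*(4*g^2 - 4*g + 1))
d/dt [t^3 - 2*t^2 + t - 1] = 3*t^2 - 4*t + 1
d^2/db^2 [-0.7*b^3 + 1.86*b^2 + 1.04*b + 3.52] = 3.72 - 4.2*b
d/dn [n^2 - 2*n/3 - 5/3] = 2*n - 2/3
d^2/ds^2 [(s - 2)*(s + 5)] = 2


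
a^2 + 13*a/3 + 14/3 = (a + 2)*(a + 7/3)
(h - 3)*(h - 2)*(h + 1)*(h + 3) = h^4 - h^3 - 11*h^2 + 9*h + 18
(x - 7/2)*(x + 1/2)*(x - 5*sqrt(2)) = x^3 - 5*sqrt(2)*x^2 - 3*x^2 - 7*x/4 + 15*sqrt(2)*x + 35*sqrt(2)/4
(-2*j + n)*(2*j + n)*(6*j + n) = -24*j^3 - 4*j^2*n + 6*j*n^2 + n^3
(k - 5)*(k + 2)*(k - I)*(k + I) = k^4 - 3*k^3 - 9*k^2 - 3*k - 10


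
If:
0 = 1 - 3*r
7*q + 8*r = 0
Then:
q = -8/21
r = 1/3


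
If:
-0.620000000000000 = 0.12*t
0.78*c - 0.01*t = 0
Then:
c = -0.07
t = -5.17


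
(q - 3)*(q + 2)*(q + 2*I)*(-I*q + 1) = -I*q^4 + 3*q^3 + I*q^3 - 3*q^2 + 8*I*q^2 - 18*q - 2*I*q - 12*I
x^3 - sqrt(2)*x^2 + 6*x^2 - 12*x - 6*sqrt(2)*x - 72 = (x + 6)*(x - 3*sqrt(2))*(x + 2*sqrt(2))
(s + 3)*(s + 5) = s^2 + 8*s + 15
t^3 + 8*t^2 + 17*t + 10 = (t + 1)*(t + 2)*(t + 5)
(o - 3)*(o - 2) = o^2 - 5*o + 6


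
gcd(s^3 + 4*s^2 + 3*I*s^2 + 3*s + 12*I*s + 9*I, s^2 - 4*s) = 1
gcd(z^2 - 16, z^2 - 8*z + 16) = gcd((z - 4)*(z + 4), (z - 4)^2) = z - 4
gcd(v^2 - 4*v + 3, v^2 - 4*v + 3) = v^2 - 4*v + 3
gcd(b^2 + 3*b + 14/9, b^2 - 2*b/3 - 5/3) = 1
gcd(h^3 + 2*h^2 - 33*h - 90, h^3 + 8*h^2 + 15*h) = h^2 + 8*h + 15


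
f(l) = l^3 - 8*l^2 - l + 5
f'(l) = 3*l^2 - 16*l - 1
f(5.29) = -76.13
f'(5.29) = -1.69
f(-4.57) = -252.95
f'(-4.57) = 134.77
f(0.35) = 3.71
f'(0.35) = -6.23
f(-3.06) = -95.50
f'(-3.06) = 76.05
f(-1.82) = -25.71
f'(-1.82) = 38.06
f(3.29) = -49.27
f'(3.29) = -21.17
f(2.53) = -32.54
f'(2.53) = -22.28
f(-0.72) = 1.20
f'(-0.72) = 12.08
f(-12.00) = -2863.00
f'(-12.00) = 623.00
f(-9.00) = -1363.00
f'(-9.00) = 386.00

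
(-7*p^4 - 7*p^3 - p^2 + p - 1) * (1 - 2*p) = 14*p^5 + 7*p^4 - 5*p^3 - 3*p^2 + 3*p - 1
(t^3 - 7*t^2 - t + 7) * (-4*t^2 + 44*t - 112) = -4*t^5 + 72*t^4 - 416*t^3 + 712*t^2 + 420*t - 784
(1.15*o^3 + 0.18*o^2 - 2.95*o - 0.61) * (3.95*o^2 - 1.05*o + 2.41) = 4.5425*o^5 - 0.4965*o^4 - 9.07*o^3 + 1.1218*o^2 - 6.469*o - 1.4701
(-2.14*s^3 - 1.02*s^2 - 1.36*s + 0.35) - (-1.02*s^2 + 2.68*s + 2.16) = -2.14*s^3 - 4.04*s - 1.81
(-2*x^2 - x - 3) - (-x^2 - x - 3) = -x^2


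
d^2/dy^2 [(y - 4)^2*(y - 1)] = 6*y - 18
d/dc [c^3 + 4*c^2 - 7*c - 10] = 3*c^2 + 8*c - 7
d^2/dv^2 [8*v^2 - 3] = 16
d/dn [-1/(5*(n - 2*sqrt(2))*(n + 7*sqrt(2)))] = (2*n/5 + sqrt(2))/((n - 2*sqrt(2))^2*(n + 7*sqrt(2))^2)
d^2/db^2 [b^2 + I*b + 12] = 2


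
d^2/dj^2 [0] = 0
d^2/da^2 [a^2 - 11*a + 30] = 2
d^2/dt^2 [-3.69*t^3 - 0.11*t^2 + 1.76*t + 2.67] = -22.14*t - 0.22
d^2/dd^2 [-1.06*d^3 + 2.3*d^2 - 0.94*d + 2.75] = 4.6 - 6.36*d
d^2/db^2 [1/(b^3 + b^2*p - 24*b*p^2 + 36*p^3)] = 2*(-(3*b + p)*(b^3 + b^2*p - 24*b*p^2 + 36*p^3) + (3*b^2 + 2*b*p - 24*p^2)^2)/(b^3 + b^2*p - 24*b*p^2 + 36*p^3)^3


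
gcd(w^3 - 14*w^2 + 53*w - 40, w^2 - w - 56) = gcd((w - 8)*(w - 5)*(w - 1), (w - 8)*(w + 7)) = w - 8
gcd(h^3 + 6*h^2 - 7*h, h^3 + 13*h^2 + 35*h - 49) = h^2 + 6*h - 7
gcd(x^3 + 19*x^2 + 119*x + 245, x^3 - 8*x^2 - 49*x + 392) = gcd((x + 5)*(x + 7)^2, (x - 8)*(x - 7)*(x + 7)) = x + 7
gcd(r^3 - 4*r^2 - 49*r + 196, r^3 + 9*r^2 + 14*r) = r + 7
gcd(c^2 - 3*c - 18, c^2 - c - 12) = c + 3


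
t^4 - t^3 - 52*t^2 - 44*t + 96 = (t - 8)*(t - 1)*(t + 2)*(t + 6)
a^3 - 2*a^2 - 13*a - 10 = (a - 5)*(a + 1)*(a + 2)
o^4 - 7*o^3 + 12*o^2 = o^2*(o - 4)*(o - 3)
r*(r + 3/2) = r^2 + 3*r/2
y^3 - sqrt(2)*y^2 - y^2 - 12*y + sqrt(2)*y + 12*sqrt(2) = (y - 4)*(y + 3)*(y - sqrt(2))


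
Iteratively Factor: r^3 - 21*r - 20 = (r + 1)*(r^2 - r - 20) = (r + 1)*(r + 4)*(r - 5)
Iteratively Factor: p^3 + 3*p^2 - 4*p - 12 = (p + 2)*(p^2 + p - 6) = (p + 2)*(p + 3)*(p - 2)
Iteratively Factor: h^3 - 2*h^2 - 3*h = (h)*(h^2 - 2*h - 3) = h*(h - 3)*(h + 1)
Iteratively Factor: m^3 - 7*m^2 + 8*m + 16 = (m - 4)*(m^2 - 3*m - 4) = (m - 4)*(m + 1)*(m - 4)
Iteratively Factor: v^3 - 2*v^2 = (v)*(v^2 - 2*v) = v^2*(v - 2)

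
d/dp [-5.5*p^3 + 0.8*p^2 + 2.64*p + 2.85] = -16.5*p^2 + 1.6*p + 2.64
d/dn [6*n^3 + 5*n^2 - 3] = 2*n*(9*n + 5)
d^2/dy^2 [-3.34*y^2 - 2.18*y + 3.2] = -6.68000000000000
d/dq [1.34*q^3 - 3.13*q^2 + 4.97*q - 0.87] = 4.02*q^2 - 6.26*q + 4.97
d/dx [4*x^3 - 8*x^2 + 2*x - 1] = 12*x^2 - 16*x + 2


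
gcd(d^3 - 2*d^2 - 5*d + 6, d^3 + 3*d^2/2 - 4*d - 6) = d + 2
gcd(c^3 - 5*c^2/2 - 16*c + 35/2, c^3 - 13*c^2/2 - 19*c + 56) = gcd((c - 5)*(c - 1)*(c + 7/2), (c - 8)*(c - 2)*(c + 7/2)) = c + 7/2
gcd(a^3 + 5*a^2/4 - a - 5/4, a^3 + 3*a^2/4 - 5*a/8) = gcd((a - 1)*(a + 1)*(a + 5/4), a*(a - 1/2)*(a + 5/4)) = a + 5/4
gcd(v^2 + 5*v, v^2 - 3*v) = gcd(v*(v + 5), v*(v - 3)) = v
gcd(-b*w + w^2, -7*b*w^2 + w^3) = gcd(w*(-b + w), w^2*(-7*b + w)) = w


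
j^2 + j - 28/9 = (j - 4/3)*(j + 7/3)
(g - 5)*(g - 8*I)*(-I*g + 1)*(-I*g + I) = -g^4 + 6*g^3 + 7*I*g^3 - 13*g^2 - 42*I*g^2 + 48*g + 35*I*g - 40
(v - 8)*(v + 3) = v^2 - 5*v - 24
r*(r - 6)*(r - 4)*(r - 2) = r^4 - 12*r^3 + 44*r^2 - 48*r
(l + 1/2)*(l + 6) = l^2 + 13*l/2 + 3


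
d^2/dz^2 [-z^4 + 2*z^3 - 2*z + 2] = 12*z*(1 - z)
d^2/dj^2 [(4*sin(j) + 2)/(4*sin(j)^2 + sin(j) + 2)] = 2*(-288*sin(j)^5 - 56*sin(j)^4 + 131*sin(j)^2 + 193*sin(j) - 117*sin(3*j) + 16*sin(5*j) - 22)/(4*sin(j)^2 + sin(j) + 2)^3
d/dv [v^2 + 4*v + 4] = 2*v + 4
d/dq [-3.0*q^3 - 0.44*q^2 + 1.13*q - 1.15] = -9.0*q^2 - 0.88*q + 1.13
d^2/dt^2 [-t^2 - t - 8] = -2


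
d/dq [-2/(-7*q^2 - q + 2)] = 2*(-14*q - 1)/(7*q^2 + q - 2)^2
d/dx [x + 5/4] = 1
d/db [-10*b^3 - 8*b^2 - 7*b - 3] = -30*b^2 - 16*b - 7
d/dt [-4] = 0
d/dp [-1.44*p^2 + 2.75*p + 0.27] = 2.75 - 2.88*p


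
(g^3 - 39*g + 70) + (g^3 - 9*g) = 2*g^3 - 48*g + 70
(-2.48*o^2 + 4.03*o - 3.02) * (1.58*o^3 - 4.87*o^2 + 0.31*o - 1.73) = -3.9184*o^5 + 18.445*o^4 - 25.1665*o^3 + 20.2471*o^2 - 7.9081*o + 5.2246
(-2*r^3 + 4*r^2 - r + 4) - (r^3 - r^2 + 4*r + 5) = -3*r^3 + 5*r^2 - 5*r - 1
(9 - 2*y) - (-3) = 12 - 2*y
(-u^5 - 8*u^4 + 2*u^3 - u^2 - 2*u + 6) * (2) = -2*u^5 - 16*u^4 + 4*u^3 - 2*u^2 - 4*u + 12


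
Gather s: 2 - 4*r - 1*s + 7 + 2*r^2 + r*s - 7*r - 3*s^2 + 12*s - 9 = 2*r^2 - 11*r - 3*s^2 + s*(r + 11)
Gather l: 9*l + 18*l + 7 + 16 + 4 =27*l + 27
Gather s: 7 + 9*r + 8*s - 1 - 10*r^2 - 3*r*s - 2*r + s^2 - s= -10*r^2 + 7*r + s^2 + s*(7 - 3*r) + 6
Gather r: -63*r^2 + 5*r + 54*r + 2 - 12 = -63*r^2 + 59*r - 10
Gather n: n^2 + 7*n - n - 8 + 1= n^2 + 6*n - 7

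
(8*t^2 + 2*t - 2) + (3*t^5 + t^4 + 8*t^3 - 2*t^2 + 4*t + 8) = 3*t^5 + t^4 + 8*t^3 + 6*t^2 + 6*t + 6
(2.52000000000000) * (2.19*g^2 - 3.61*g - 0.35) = 5.5188*g^2 - 9.0972*g - 0.882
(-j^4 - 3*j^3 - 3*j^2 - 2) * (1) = -j^4 - 3*j^3 - 3*j^2 - 2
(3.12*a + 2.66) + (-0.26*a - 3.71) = 2.86*a - 1.05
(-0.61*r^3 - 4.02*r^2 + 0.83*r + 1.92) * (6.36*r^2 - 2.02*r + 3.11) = -3.8796*r^5 - 24.335*r^4 + 11.5021*r^3 - 1.9676*r^2 - 1.2971*r + 5.9712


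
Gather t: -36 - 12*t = -12*t - 36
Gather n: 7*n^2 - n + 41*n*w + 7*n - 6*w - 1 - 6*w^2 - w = 7*n^2 + n*(41*w + 6) - 6*w^2 - 7*w - 1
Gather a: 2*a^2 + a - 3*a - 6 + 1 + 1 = 2*a^2 - 2*a - 4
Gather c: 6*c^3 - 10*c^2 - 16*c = 6*c^3 - 10*c^2 - 16*c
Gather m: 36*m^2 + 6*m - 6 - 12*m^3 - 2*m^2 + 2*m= -12*m^3 + 34*m^2 + 8*m - 6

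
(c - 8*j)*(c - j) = c^2 - 9*c*j + 8*j^2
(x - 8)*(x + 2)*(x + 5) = x^3 - x^2 - 46*x - 80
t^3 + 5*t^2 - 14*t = t*(t - 2)*(t + 7)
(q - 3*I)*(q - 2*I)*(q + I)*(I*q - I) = I*q^4 + 4*q^3 - I*q^3 - 4*q^2 - I*q^2 + 6*q + I*q - 6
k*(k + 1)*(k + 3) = k^3 + 4*k^2 + 3*k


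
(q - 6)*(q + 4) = q^2 - 2*q - 24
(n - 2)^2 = n^2 - 4*n + 4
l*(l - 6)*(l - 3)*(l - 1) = l^4 - 10*l^3 + 27*l^2 - 18*l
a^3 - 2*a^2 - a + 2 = (a - 2)*(a - 1)*(a + 1)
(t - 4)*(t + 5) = t^2 + t - 20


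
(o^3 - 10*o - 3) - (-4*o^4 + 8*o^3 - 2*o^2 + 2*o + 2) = 4*o^4 - 7*o^3 + 2*o^2 - 12*o - 5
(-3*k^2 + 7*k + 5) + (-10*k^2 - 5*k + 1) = -13*k^2 + 2*k + 6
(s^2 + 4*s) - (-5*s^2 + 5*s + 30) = 6*s^2 - s - 30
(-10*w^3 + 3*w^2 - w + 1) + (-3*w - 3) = -10*w^3 + 3*w^2 - 4*w - 2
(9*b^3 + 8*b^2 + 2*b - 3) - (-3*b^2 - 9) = 9*b^3 + 11*b^2 + 2*b + 6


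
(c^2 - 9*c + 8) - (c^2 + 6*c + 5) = 3 - 15*c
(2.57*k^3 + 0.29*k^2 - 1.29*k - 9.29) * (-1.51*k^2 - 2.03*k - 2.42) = -3.8807*k^5 - 5.655*k^4 - 4.8602*k^3 + 15.9448*k^2 + 21.9805*k + 22.4818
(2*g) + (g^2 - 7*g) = g^2 - 5*g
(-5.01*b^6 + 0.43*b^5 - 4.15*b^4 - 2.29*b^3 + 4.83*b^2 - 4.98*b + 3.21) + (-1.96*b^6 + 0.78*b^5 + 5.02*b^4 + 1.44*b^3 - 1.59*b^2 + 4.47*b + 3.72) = -6.97*b^6 + 1.21*b^5 + 0.869999999999999*b^4 - 0.85*b^3 + 3.24*b^2 - 0.510000000000001*b + 6.93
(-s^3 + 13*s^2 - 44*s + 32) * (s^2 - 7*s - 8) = -s^5 + 20*s^4 - 127*s^3 + 236*s^2 + 128*s - 256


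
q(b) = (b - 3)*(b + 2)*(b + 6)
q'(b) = (b - 3)*(b + 2) + (b - 3)*(b + 6) + (b + 2)*(b + 6)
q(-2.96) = 17.39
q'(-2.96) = -15.32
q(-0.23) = -32.99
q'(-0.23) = -14.14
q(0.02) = -36.24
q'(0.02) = -11.80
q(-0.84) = -22.98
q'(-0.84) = -18.28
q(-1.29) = -14.35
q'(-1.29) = -19.91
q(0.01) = -36.12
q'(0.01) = -11.90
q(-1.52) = -9.72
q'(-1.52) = -20.27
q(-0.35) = -31.23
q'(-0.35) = -15.13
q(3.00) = 0.00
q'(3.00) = 45.00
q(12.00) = 2268.00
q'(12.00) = 540.00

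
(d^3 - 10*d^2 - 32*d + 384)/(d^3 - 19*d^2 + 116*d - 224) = (d^2 - 2*d - 48)/(d^2 - 11*d + 28)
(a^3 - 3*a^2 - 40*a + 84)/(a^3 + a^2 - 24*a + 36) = (a - 7)/(a - 3)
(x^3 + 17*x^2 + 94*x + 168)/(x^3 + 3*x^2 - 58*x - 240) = (x^2 + 11*x + 28)/(x^2 - 3*x - 40)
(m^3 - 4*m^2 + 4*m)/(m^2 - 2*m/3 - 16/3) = 3*m*(-m^2 + 4*m - 4)/(-3*m^2 + 2*m + 16)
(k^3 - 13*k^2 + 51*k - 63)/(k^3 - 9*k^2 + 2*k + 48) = (k^2 - 10*k + 21)/(k^2 - 6*k - 16)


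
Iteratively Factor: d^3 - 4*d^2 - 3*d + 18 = (d - 3)*(d^2 - d - 6) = (d - 3)^2*(d + 2)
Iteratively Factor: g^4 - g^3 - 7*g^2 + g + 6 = (g - 3)*(g^3 + 2*g^2 - g - 2) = (g - 3)*(g - 1)*(g^2 + 3*g + 2) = (g - 3)*(g - 1)*(g + 2)*(g + 1)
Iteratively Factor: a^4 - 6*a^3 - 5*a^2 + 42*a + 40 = (a - 4)*(a^3 - 2*a^2 - 13*a - 10) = (a - 4)*(a + 2)*(a^2 - 4*a - 5) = (a - 5)*(a - 4)*(a + 2)*(a + 1)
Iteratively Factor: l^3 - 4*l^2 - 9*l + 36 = (l + 3)*(l^2 - 7*l + 12) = (l - 4)*(l + 3)*(l - 3)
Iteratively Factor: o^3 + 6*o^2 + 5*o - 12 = (o + 3)*(o^2 + 3*o - 4) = (o - 1)*(o + 3)*(o + 4)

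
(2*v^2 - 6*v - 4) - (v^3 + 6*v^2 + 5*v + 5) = -v^3 - 4*v^2 - 11*v - 9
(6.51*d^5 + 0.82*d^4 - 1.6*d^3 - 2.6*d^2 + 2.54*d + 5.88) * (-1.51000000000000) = -9.8301*d^5 - 1.2382*d^4 + 2.416*d^3 + 3.926*d^2 - 3.8354*d - 8.8788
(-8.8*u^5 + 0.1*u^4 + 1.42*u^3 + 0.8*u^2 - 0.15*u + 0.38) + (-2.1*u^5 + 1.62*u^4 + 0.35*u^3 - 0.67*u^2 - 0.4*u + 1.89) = -10.9*u^5 + 1.72*u^4 + 1.77*u^3 + 0.13*u^2 - 0.55*u + 2.27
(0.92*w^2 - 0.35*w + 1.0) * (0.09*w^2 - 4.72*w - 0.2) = 0.0828*w^4 - 4.3739*w^3 + 1.558*w^2 - 4.65*w - 0.2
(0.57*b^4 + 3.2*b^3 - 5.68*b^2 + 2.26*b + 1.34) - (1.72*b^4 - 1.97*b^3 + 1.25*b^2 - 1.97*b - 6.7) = -1.15*b^4 + 5.17*b^3 - 6.93*b^2 + 4.23*b + 8.04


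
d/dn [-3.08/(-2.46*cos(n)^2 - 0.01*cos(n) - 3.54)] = (15.1536*cos(n) + 0.0308)*sin(n)/(2.46*cos(n)^2 + 0.01*cos(n) + 3.54)^2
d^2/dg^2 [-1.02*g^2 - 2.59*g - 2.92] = -2.04000000000000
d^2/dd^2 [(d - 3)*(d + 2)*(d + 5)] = 6*d + 8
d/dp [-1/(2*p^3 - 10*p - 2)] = (3*p^2 - 5)/(2*(-p^3 + 5*p + 1)^2)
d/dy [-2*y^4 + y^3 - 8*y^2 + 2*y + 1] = -8*y^3 + 3*y^2 - 16*y + 2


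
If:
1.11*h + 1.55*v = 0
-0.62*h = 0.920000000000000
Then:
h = -1.48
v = 1.06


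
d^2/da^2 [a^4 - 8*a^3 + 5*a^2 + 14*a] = 12*a^2 - 48*a + 10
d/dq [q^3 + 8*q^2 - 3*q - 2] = 3*q^2 + 16*q - 3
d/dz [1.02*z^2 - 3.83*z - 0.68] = 2.04*z - 3.83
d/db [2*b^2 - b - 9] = 4*b - 1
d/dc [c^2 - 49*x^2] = 2*c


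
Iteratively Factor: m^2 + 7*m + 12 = (m + 3)*(m + 4)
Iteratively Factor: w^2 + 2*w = (w)*(w + 2)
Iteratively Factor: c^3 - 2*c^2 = (c - 2)*(c^2) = c*(c - 2)*(c)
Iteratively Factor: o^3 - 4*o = (o)*(o^2 - 4) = o*(o - 2)*(o + 2)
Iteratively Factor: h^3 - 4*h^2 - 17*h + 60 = (h + 4)*(h^2 - 8*h + 15) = (h - 5)*(h + 4)*(h - 3)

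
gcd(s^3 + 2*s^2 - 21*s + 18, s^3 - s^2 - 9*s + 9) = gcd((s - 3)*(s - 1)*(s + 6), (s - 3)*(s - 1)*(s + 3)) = s^2 - 4*s + 3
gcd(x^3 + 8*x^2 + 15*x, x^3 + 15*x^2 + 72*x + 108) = x + 3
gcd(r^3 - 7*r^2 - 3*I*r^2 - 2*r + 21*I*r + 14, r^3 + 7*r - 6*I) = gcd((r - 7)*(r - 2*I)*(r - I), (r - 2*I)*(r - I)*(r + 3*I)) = r^2 - 3*I*r - 2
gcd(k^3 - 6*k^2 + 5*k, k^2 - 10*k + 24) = 1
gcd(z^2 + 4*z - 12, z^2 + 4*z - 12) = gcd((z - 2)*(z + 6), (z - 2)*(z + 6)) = z^2 + 4*z - 12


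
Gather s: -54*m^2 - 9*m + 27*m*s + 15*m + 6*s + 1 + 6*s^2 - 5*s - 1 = -54*m^2 + 6*m + 6*s^2 + s*(27*m + 1)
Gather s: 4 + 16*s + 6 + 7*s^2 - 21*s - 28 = 7*s^2 - 5*s - 18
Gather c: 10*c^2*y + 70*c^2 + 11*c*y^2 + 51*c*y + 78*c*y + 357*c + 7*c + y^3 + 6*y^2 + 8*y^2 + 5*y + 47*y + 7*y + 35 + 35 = c^2*(10*y + 70) + c*(11*y^2 + 129*y + 364) + y^3 + 14*y^2 + 59*y + 70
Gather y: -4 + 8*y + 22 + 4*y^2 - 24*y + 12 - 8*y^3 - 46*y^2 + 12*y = -8*y^3 - 42*y^2 - 4*y + 30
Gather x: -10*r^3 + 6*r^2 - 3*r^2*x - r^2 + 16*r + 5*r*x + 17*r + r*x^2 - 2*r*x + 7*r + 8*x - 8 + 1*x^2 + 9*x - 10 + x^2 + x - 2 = -10*r^3 + 5*r^2 + 40*r + x^2*(r + 2) + x*(-3*r^2 + 3*r + 18) - 20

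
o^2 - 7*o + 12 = (o - 4)*(o - 3)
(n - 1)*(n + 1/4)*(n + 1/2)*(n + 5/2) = n^4 + 9*n^3/4 - 5*n^2/4 - 27*n/16 - 5/16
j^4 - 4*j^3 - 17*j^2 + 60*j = j*(j - 5)*(j - 3)*(j + 4)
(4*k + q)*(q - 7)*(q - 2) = 4*k*q^2 - 36*k*q + 56*k + q^3 - 9*q^2 + 14*q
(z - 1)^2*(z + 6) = z^3 + 4*z^2 - 11*z + 6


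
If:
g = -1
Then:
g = -1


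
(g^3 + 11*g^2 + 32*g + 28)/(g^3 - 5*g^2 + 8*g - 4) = (g^3 + 11*g^2 + 32*g + 28)/(g^3 - 5*g^2 + 8*g - 4)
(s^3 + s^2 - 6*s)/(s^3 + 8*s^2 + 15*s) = (s - 2)/(s + 5)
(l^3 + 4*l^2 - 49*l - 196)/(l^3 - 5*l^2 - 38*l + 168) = (l^2 + 11*l + 28)/(l^2 + 2*l - 24)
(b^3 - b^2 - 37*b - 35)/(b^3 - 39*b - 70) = (b + 1)/(b + 2)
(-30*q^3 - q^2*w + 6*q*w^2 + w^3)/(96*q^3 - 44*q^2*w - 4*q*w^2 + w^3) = (-15*q^2 - 8*q*w - w^2)/(48*q^2 + 2*q*w - w^2)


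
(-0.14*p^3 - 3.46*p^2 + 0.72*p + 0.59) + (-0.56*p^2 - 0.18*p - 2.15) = -0.14*p^3 - 4.02*p^2 + 0.54*p - 1.56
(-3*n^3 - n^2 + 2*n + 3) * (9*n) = -27*n^4 - 9*n^3 + 18*n^2 + 27*n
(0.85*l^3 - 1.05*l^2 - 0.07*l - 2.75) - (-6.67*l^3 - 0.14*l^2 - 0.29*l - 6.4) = 7.52*l^3 - 0.91*l^2 + 0.22*l + 3.65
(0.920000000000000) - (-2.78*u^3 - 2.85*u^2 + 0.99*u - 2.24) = 2.78*u^3 + 2.85*u^2 - 0.99*u + 3.16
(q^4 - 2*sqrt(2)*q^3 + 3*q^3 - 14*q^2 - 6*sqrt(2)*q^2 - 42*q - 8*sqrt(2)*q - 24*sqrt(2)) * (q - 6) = q^5 - 3*q^4 - 2*sqrt(2)*q^4 - 32*q^3 + 6*sqrt(2)*q^3 + 28*sqrt(2)*q^2 + 42*q^2 + 24*sqrt(2)*q + 252*q + 144*sqrt(2)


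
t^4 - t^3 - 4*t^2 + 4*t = t*(t - 2)*(t - 1)*(t + 2)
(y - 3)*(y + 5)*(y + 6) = y^3 + 8*y^2 - 3*y - 90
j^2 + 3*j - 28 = (j - 4)*(j + 7)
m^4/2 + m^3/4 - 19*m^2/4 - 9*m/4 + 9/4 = (m/2 + 1/2)*(m - 3)*(m - 1/2)*(m + 3)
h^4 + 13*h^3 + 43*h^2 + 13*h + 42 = (h + 6)*(h + 7)*(h - I)*(h + I)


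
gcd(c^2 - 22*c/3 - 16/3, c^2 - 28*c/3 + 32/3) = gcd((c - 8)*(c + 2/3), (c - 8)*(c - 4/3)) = c - 8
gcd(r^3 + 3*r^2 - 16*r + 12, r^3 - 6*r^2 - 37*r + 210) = r + 6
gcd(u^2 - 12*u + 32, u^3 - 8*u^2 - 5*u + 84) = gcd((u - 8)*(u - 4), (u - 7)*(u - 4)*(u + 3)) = u - 4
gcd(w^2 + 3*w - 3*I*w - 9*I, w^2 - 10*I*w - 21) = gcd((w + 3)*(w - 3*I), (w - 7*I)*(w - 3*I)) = w - 3*I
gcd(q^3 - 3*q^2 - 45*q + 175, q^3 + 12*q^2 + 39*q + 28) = q + 7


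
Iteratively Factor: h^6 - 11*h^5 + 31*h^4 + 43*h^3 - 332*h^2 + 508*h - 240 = (h - 1)*(h^5 - 10*h^4 + 21*h^3 + 64*h^2 - 268*h + 240) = (h - 1)*(h + 3)*(h^4 - 13*h^3 + 60*h^2 - 116*h + 80) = (h - 4)*(h - 1)*(h + 3)*(h^3 - 9*h^2 + 24*h - 20) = (h - 4)*(h - 2)*(h - 1)*(h + 3)*(h^2 - 7*h + 10) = (h - 4)*(h - 2)^2*(h - 1)*(h + 3)*(h - 5)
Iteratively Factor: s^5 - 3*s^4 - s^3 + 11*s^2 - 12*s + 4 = (s - 1)*(s^4 - 2*s^3 - 3*s^2 + 8*s - 4) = (s - 1)*(s + 2)*(s^3 - 4*s^2 + 5*s - 2) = (s - 2)*(s - 1)*(s + 2)*(s^2 - 2*s + 1) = (s - 2)*(s - 1)^2*(s + 2)*(s - 1)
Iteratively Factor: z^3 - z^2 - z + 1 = (z - 1)*(z^2 - 1) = (z - 1)*(z + 1)*(z - 1)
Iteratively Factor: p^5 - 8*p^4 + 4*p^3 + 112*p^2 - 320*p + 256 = (p - 4)*(p^4 - 4*p^3 - 12*p^2 + 64*p - 64) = (p - 4)*(p + 4)*(p^3 - 8*p^2 + 20*p - 16) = (p - 4)*(p - 2)*(p + 4)*(p^2 - 6*p + 8) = (p - 4)*(p - 2)^2*(p + 4)*(p - 4)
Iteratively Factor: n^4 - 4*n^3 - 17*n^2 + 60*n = (n + 4)*(n^3 - 8*n^2 + 15*n) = n*(n + 4)*(n^2 - 8*n + 15) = n*(n - 3)*(n + 4)*(n - 5)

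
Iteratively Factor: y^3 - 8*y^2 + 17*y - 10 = (y - 1)*(y^2 - 7*y + 10) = (y - 5)*(y - 1)*(y - 2)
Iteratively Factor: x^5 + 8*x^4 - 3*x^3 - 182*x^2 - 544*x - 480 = (x + 3)*(x^4 + 5*x^3 - 18*x^2 - 128*x - 160) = (x - 5)*(x + 3)*(x^3 + 10*x^2 + 32*x + 32) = (x - 5)*(x + 3)*(x + 4)*(x^2 + 6*x + 8) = (x - 5)*(x + 3)*(x + 4)^2*(x + 2)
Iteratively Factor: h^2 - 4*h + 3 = (h - 1)*(h - 3)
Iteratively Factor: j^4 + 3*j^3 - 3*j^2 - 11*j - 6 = (j - 2)*(j^3 + 5*j^2 + 7*j + 3) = (j - 2)*(j + 3)*(j^2 + 2*j + 1) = (j - 2)*(j + 1)*(j + 3)*(j + 1)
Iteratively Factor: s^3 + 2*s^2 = (s)*(s^2 + 2*s) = s*(s + 2)*(s)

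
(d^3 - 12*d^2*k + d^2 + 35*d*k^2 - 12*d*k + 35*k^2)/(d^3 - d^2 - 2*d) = (d^2 - 12*d*k + 35*k^2)/(d*(d - 2))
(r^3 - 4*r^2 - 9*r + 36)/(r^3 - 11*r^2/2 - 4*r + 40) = 2*(r^2 - 9)/(2*r^2 - 3*r - 20)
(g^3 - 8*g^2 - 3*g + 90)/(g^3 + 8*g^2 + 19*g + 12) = (g^2 - 11*g + 30)/(g^2 + 5*g + 4)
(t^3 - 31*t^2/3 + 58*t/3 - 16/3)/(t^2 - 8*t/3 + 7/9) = 3*(t^2 - 10*t + 16)/(3*t - 7)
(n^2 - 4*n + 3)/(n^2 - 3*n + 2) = (n - 3)/(n - 2)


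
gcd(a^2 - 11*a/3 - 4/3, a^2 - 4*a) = a - 4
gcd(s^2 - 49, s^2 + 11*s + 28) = s + 7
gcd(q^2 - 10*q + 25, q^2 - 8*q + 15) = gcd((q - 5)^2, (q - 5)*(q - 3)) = q - 5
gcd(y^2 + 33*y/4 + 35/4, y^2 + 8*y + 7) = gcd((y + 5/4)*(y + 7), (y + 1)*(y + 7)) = y + 7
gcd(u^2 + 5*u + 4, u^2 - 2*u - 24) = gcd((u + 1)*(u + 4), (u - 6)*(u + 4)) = u + 4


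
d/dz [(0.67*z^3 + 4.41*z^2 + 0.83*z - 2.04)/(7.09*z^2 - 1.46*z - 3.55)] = (4.7503*z^4 - 1.9564*z^3 - 19.4588*z^2 - 2.3838*z - 5.9249)/(50.2681*z^4 - 20.7028*z^3 - 48.2074*z^2 + 10.366*z + 12.6025)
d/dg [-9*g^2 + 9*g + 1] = 9 - 18*g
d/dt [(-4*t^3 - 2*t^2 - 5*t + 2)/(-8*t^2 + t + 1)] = (32*t^4 - 8*t^3 - 54*t^2 + 28*t - 7)/(64*t^4 - 16*t^3 - 15*t^2 + 2*t + 1)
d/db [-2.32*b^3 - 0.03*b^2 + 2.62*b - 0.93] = -6.96*b^2 - 0.06*b + 2.62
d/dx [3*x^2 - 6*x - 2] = 6*x - 6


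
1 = 1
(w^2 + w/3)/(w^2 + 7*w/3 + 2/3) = w/(w + 2)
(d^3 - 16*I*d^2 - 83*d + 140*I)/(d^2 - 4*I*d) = d - 12*I - 35/d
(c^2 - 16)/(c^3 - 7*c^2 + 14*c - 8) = (c + 4)/(c^2 - 3*c + 2)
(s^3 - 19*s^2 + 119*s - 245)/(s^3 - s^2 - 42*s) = (s^2 - 12*s + 35)/(s*(s + 6))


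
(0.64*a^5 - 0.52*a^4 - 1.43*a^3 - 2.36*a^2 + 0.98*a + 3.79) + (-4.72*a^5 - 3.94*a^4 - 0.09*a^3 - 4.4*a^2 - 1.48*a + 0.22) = -4.08*a^5 - 4.46*a^4 - 1.52*a^3 - 6.76*a^2 - 0.5*a + 4.01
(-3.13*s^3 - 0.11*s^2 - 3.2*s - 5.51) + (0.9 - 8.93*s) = -3.13*s^3 - 0.11*s^2 - 12.13*s - 4.61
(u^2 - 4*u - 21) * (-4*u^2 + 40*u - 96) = -4*u^4 + 56*u^3 - 172*u^2 - 456*u + 2016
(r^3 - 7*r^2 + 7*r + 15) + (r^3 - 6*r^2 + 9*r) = 2*r^3 - 13*r^2 + 16*r + 15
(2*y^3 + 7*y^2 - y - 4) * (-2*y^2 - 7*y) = -4*y^5 - 28*y^4 - 47*y^3 + 15*y^2 + 28*y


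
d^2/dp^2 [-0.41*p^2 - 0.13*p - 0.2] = -0.820000000000000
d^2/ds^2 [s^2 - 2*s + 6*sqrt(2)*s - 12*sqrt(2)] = 2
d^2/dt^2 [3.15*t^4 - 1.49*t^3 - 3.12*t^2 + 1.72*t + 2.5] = 37.8*t^2 - 8.94*t - 6.24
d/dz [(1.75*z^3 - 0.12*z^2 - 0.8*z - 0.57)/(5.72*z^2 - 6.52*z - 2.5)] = (10.01*z^4 - 22.82*z^3 - 7.7666*z^2 + 7.1208*z - 1.7164)/(32.7184*z^4 - 74.5888*z^3 + 13.9104*z^2 + 32.6*z + 6.25)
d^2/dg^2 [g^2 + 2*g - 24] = 2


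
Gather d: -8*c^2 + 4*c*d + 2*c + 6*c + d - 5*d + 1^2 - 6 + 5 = -8*c^2 + 8*c + d*(4*c - 4)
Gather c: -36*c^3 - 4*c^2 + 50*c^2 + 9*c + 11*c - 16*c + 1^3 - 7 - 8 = -36*c^3 + 46*c^2 + 4*c - 14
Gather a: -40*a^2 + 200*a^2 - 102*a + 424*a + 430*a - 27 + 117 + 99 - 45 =160*a^2 + 752*a + 144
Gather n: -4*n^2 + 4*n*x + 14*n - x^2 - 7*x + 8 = -4*n^2 + n*(4*x + 14) - x^2 - 7*x + 8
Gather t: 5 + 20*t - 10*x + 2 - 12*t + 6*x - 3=8*t - 4*x + 4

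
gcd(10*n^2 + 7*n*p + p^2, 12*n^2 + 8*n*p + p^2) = 2*n + p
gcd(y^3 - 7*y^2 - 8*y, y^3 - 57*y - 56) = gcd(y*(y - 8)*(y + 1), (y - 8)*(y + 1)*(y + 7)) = y^2 - 7*y - 8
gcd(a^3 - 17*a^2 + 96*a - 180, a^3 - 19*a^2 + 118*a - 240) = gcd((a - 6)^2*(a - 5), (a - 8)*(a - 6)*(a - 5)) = a^2 - 11*a + 30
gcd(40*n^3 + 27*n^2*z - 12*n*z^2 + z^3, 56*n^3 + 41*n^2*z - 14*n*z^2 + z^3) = -8*n^2 - 7*n*z + z^2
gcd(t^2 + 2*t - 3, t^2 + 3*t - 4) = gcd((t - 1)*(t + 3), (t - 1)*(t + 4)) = t - 1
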